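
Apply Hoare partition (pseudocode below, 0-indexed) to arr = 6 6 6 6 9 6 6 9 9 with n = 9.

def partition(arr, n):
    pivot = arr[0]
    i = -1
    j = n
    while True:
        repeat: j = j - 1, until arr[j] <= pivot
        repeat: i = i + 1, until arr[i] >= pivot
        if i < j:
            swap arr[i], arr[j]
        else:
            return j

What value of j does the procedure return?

pivot=6
j stops at 6 (6), i stops at 0 (6); swap ⇒ 6 6 6 6 9 6 6 9 9
j stops at 5 (6), i stops at 1 (6); swap ⇒ 6 6 6 6 9 6 6 9 9
j stops at 3 (6), i stops at 2 (6); swap ⇒ 6 6 6 6 9 6 6 9 9
j stops at 2, i stops at 3; i≥j ⇒ return 2. arr=6 6 6 6 9 6 6 9 9

2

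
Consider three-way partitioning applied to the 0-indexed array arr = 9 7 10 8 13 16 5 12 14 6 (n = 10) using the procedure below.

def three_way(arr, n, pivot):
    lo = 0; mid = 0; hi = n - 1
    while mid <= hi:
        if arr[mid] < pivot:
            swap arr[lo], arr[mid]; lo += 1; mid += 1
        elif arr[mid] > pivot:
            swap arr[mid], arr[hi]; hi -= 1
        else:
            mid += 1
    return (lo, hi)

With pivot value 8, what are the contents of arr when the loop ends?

lo=0 mid=0 hi=9
9>8: swap(0,9), hi=8 ⇒ 6 7 10 8 13 16 5 12 14 9
6<8: swap(0,0), lo=1 mid=1 ⇒ 6 7 10 8 13 16 5 12 14 9
7<8: swap(1,1), lo=2 mid=2 ⇒ 6 7 10 8 13 16 5 12 14 9
10>8: swap(2,8), hi=7 ⇒ 6 7 14 8 13 16 5 12 10 9
14>8: swap(2,7), hi=6 ⇒ 6 7 12 8 13 16 5 14 10 9
12>8: swap(2,6), hi=5 ⇒ 6 7 5 8 13 16 12 14 10 9
5<8: swap(2,2), lo=3 mid=3 ⇒ 6 7 5 8 13 16 12 14 10 9
8=8: mid=4
13>8: swap(4,5), hi=4 ⇒ 6 7 5 8 16 13 12 14 10 9
16>8: swap(4,4), hi=3 ⇒ 6 7 5 8 16 13 12 14 10 9
done. lo=3 hi=3; arr=6 7 5 8 16 13 12 14 10 9

6 7 5 8 16 13 12 14 10 9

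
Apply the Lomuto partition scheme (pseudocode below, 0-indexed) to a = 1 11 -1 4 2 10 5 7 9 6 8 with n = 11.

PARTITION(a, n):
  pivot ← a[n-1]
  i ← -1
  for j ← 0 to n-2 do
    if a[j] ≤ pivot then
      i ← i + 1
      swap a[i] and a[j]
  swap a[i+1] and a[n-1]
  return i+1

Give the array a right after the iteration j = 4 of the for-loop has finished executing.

pivot=8, i=-1
j=0: 1≤8, i=0, swap(0,0) ⇒ 1 11 -1 4 2 10 5 7 9 6 8
j=1: 11>8, skip
j=2: -1≤8, i=1, swap(1,2) ⇒ 1 -1 11 4 2 10 5 7 9 6 8
j=3: 4≤8, i=2, swap(2,3) ⇒ 1 -1 4 11 2 10 5 7 9 6 8
j=4: 2≤8, i=3, swap(3,4) ⇒ 1 -1 4 2 11 10 5 7 9 6 8
(after j=4) a = 1 -1 4 2 11 10 5 7 9 6 8

1 -1 4 2 11 10 5 7 9 6 8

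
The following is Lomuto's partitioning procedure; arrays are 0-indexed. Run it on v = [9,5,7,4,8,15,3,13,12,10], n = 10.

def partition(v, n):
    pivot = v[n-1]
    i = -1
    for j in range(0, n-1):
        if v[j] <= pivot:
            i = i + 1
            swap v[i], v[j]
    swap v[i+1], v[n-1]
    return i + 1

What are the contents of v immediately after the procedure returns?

pivot=10, i=-1
j=0: 9≤10, i=0, swap(0,0) ⇒ [9,5,7,4,8,15,3,13,12,10]
j=1: 5≤10, i=1, swap(1,1) ⇒ [9,5,7,4,8,15,3,13,12,10]
j=2: 7≤10, i=2, swap(2,2) ⇒ [9,5,7,4,8,15,3,13,12,10]
j=3: 4≤10, i=3, swap(3,3) ⇒ [9,5,7,4,8,15,3,13,12,10]
j=4: 8≤10, i=4, swap(4,4) ⇒ [9,5,7,4,8,15,3,13,12,10]
j=5: 15>10, skip
j=6: 3≤10, i=5, swap(5,6) ⇒ [9,5,7,4,8,3,15,13,12,10]
j=7: 13>10, skip
j=8: 12>10, skip
swap(6,9) ⇒ [9,5,7,4,8,3,10,13,12,15]; return 6

[9,5,7,4,8,3,10,13,12,15]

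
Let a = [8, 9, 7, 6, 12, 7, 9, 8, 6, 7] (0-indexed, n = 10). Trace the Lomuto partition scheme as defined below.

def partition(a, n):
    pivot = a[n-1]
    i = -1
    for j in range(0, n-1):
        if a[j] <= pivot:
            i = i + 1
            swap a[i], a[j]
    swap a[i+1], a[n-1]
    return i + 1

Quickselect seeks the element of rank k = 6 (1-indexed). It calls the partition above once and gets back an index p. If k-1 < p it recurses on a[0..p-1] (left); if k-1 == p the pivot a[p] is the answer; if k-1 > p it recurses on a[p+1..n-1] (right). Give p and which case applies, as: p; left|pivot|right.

pivot=7, i=-1
j=0: 8>7, skip
j=1: 9>7, skip
j=2: 7≤7, i=0, swap(0,2) ⇒ [7, 9, 8, 6, 12, 7, 9, 8, 6, 7]
j=3: 6≤7, i=1, swap(1,3) ⇒ [7, 6, 8, 9, 12, 7, 9, 8, 6, 7]
j=4: 12>7, skip
j=5: 7≤7, i=2, swap(2,5) ⇒ [7, 6, 7, 9, 12, 8, 9, 8, 6, 7]
j=6: 9>7, skip
j=7: 8>7, skip
j=8: 6≤7, i=3, swap(3,8) ⇒ [7, 6, 7, 6, 12, 8, 9, 8, 9, 7]
swap(4,9) ⇒ [7, 6, 7, 6, 7, 8, 9, 8, 9, 12]; return 4
p = 4; k-1 = 5 > 4 ⇒ right

4; right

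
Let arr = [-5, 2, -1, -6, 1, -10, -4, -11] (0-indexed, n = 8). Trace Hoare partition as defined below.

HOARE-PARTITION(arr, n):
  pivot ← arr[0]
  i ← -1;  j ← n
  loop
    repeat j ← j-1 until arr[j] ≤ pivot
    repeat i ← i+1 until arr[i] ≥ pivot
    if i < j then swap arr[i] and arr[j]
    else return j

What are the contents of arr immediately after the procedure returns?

pivot = arr[0] = -5; i = -1, j = 8
j→7 (arr[7]=-11≤-5), i→0 (arr[0]=-5≥-5); i<j, swap → [-11, 2, -1, -6, 1, -10, -4, -5]
j→5 (arr[5]=-10≤-5), i→1 (arr[1]=2≥-5); i<j, swap → [-11, -10, -1, -6, 1, 2, -4, -5]
j→3 (arr[3]=-6≤-5), i→2 (arr[2]=-1≥-5); i<j, swap → [-11, -10, -6, -1, 1, 2, -4, -5]
j→2, i→3; i≥j, return j=2. arr = [-11, -10, -6, -1, 1, 2, -4, -5]

[-11, -10, -6, -1, 1, 2, -4, -5]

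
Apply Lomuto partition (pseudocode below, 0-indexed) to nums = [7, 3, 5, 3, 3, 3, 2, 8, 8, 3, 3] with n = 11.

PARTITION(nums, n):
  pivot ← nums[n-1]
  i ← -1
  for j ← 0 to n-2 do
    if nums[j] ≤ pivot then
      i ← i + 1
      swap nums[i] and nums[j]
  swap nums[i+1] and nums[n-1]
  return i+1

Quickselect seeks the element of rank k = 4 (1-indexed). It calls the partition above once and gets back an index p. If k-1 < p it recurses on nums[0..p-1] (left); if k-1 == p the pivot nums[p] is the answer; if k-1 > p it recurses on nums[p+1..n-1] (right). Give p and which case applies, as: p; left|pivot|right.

pivot = nums[10] = 3; i = -1
j=0: nums[0]=7 > 3 → no swap
j=1: nums[1]=3 ≤ 3 → i=0, swap nums[0],nums[1] → [3, 7, 5, 3, 3, 3, 2, 8, 8, 3, 3]
j=2: nums[2]=5 > 3 → no swap
j=3: nums[3]=3 ≤ 3 → i=1, swap nums[1],nums[3] → [3, 3, 5, 7, 3, 3, 2, 8, 8, 3, 3]
j=4: nums[4]=3 ≤ 3 → i=2, swap nums[2],nums[4] → [3, 3, 3, 7, 5, 3, 2, 8, 8, 3, 3]
j=5: nums[5]=3 ≤ 3 → i=3, swap nums[3],nums[5] → [3, 3, 3, 3, 5, 7, 2, 8, 8, 3, 3]
j=6: nums[6]=2 ≤ 3 → i=4, swap nums[4],nums[6] → [3, 3, 3, 3, 2, 7, 5, 8, 8, 3, 3]
j=7: nums[7]=8 > 3 → no swap
j=8: nums[8]=8 > 3 → no swap
j=9: nums[9]=3 ≤ 3 → i=5, swap nums[5],nums[9] → [3, 3, 3, 3, 2, 3, 5, 8, 8, 7, 3]
final swap nums[6],nums[10] → [3, 3, 3, 3, 2, 3, 3, 8, 8, 7, 5]; return 6
p = 6; k-1 = 3 < 6 ⇒ left

6; left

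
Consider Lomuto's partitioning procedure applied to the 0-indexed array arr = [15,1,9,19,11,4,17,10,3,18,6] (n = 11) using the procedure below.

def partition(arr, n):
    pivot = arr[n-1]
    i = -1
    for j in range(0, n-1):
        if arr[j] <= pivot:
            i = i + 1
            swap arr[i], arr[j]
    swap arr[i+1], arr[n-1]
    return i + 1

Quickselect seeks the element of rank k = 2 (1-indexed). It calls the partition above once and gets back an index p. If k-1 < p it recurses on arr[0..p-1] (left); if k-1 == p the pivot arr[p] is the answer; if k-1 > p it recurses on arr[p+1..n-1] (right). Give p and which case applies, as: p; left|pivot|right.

pivot=6, i=-1
j=0: 15>6, skip
j=1: 1≤6, i=0, swap(0,1) ⇒ [1,15,9,19,11,4,17,10,3,18,6]
j=2: 9>6, skip
j=3: 19>6, skip
j=4: 11>6, skip
j=5: 4≤6, i=1, swap(1,5) ⇒ [1,4,9,19,11,15,17,10,3,18,6]
j=6: 17>6, skip
j=7: 10>6, skip
j=8: 3≤6, i=2, swap(2,8) ⇒ [1,4,3,19,11,15,17,10,9,18,6]
j=9: 18>6, skip
swap(3,10) ⇒ [1,4,3,6,11,15,17,10,9,18,19]; return 3
p = 3; k-1 = 1 < 3 ⇒ left

3; left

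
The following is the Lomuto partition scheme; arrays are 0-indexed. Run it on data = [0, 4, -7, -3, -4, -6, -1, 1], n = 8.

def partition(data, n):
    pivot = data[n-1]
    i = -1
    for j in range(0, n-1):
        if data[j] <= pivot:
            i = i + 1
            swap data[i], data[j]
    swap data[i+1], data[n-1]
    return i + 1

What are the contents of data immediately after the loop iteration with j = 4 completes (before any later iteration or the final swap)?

pivot = data[7] = 1; i = -1
j=0: data[0]=0 ≤ 1 → i=0, swap data[0],data[0] (no change) → [0, 4, -7, -3, -4, -6, -1, 1]
j=1: data[1]=4 > 1 → no swap
j=2: data[2]=-7 ≤ 1 → i=1, swap data[1],data[2] → [0, -7, 4, -3, -4, -6, -1, 1]
j=3: data[3]=-3 ≤ 1 → i=2, swap data[2],data[3] → [0, -7, -3, 4, -4, -6, -1, 1]
j=4: data[4]=-4 ≤ 1 → i=3, swap data[3],data[4] → [0, -7, -3, -4, 4, -6, -1, 1]
(after j=4) data = [0, -7, -3, -4, 4, -6, -1, 1]

[0, -7, -3, -4, 4, -6, -1, 1]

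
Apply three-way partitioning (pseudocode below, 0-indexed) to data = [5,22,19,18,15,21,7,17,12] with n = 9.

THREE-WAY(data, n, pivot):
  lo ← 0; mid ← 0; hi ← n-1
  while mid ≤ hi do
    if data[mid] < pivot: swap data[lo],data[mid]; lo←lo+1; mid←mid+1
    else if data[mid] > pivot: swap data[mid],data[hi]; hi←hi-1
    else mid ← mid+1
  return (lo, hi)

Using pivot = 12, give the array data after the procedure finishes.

pivot = 12; lo=0, mid=0, hi=8
data[mid]=5<12: swap data[0],data[0]; lo=1,mid=1 → [5,22,19,18,15,21,7,17,12]
data[mid]=22>12: swap data[1],data[8]; hi=7 → [5,12,19,18,15,21,7,17,22]
data[mid]=12=12: mid=2
data[mid]=19>12: swap data[2],data[7]; hi=6 → [5,12,17,18,15,21,7,19,22]
data[mid]=17>12: swap data[2],data[6]; hi=5 → [5,12,7,18,15,21,17,19,22]
data[mid]=7<12: swap data[1],data[2]; lo=2,mid=3 → [5,7,12,18,15,21,17,19,22]
data[mid]=18>12: swap data[3],data[5]; hi=4 → [5,7,12,21,15,18,17,19,22]
data[mid]=21>12: swap data[3],data[4]; hi=3 → [5,7,12,15,21,18,17,19,22]
data[mid]=15>12: swap data[3],data[3]; hi=2 → [5,7,12,15,21,18,17,19,22]
end: lo=2, hi=2; data = [5,7,12,15,21,18,17,19,22]

[5,7,12,15,21,18,17,19,22]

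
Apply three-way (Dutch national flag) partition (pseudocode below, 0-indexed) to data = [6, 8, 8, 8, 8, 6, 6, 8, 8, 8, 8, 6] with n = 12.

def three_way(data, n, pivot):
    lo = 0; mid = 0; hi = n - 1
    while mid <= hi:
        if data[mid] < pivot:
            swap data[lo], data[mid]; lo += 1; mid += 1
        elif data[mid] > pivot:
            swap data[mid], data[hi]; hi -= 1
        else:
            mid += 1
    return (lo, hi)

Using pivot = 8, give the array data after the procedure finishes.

[6, 6, 6, 6, 8, 8, 8, 8, 8, 8, 8, 8]

lo=0 mid=0 hi=11
6<8: swap(0,0), lo=1 mid=1 ⇒ [6, 8, 8, 8, 8, 6, 6, 8, 8, 8, 8, 6]
8=8: mid=2
8=8: mid=3
8=8: mid=4
8=8: mid=5
6<8: swap(1,5), lo=2 mid=6 ⇒ [6, 6, 8, 8, 8, 8, 6, 8, 8, 8, 8, 6]
6<8: swap(2,6), lo=3 mid=7 ⇒ [6, 6, 6, 8, 8, 8, 8, 8, 8, 8, 8, 6]
8=8: mid=8
8=8: mid=9
8=8: mid=10
8=8: mid=11
6<8: swap(3,11), lo=4 mid=12 ⇒ [6, 6, 6, 6, 8, 8, 8, 8, 8, 8, 8, 8]
done. lo=4 hi=11; data=[6, 6, 6, 6, 8, 8, 8, 8, 8, 8, 8, 8]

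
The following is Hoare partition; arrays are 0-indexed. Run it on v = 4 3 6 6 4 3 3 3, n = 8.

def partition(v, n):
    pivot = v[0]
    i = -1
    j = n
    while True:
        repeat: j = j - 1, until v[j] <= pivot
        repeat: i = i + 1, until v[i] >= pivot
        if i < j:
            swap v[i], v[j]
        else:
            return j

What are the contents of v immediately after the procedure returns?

pivot=4
j stops at 7 (3), i stops at 0 (4); swap ⇒ 3 3 6 6 4 3 3 4
j stops at 6 (3), i stops at 2 (6); swap ⇒ 3 3 3 6 4 3 6 4
j stops at 5 (3), i stops at 3 (6); swap ⇒ 3 3 3 3 4 6 6 4
j stops at 4, i stops at 4; i≥j ⇒ return 4. v=3 3 3 3 4 6 6 4

3 3 3 3 4 6 6 4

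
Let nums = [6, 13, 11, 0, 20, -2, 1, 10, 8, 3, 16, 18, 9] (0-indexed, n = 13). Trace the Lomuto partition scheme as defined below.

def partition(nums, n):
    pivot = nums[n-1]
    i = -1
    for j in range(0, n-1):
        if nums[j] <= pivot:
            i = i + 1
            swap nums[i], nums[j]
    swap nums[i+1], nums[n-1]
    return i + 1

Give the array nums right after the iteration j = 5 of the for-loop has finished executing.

pivot=9, i=-1
j=0: 6≤9, i=0, swap(0,0) ⇒ [6, 13, 11, 0, 20, -2, 1, 10, 8, 3, 16, 18, 9]
j=1: 13>9, skip
j=2: 11>9, skip
j=3: 0≤9, i=1, swap(1,3) ⇒ [6, 0, 11, 13, 20, -2, 1, 10, 8, 3, 16, 18, 9]
j=4: 20>9, skip
j=5: -2≤9, i=2, swap(2,5) ⇒ [6, 0, -2, 13, 20, 11, 1, 10, 8, 3, 16, 18, 9]
(after j=5) nums = [6, 0, -2, 13, 20, 11, 1, 10, 8, 3, 16, 18, 9]

[6, 0, -2, 13, 20, 11, 1, 10, 8, 3, 16, 18, 9]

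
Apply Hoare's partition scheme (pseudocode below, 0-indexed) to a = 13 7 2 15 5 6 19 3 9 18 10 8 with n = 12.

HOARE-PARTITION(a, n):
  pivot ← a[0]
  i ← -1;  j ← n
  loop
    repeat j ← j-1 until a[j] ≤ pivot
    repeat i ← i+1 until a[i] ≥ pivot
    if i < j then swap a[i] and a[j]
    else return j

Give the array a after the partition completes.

8 7 2 10 5 6 9 3 19 18 15 13

pivot=13
j stops at 11 (8), i stops at 0 (13); swap ⇒ 8 7 2 15 5 6 19 3 9 18 10 13
j stops at 10 (10), i stops at 3 (15); swap ⇒ 8 7 2 10 5 6 19 3 9 18 15 13
j stops at 8 (9), i stops at 6 (19); swap ⇒ 8 7 2 10 5 6 9 3 19 18 15 13
j stops at 7, i stops at 8; i≥j ⇒ return 7. a=8 7 2 10 5 6 9 3 19 18 15 13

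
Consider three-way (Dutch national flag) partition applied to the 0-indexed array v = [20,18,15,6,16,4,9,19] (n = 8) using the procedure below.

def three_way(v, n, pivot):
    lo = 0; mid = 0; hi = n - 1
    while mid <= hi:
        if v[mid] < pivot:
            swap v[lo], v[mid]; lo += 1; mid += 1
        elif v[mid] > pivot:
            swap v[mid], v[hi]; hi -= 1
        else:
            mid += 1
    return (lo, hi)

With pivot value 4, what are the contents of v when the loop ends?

lo=0 mid=0 hi=7
20>4: swap(0,7), hi=6 ⇒ [19,18,15,6,16,4,9,20]
19>4: swap(0,6), hi=5 ⇒ [9,18,15,6,16,4,19,20]
9>4: swap(0,5), hi=4 ⇒ [4,18,15,6,16,9,19,20]
4=4: mid=1
18>4: swap(1,4), hi=3 ⇒ [4,16,15,6,18,9,19,20]
16>4: swap(1,3), hi=2 ⇒ [4,6,15,16,18,9,19,20]
6>4: swap(1,2), hi=1 ⇒ [4,15,6,16,18,9,19,20]
15>4: swap(1,1), hi=0 ⇒ [4,15,6,16,18,9,19,20]
done. lo=0 hi=0; v=[4,15,6,16,18,9,19,20]

[4,15,6,16,18,9,19,20]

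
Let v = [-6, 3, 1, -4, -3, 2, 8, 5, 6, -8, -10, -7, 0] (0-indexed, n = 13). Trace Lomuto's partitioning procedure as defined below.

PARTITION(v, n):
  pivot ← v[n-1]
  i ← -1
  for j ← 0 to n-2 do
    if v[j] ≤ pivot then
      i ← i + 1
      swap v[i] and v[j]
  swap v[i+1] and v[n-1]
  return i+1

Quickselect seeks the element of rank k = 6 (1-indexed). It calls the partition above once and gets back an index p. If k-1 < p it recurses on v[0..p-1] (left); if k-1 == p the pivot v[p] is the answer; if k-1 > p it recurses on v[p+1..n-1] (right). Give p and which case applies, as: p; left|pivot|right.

6; left

pivot = v[12] = 0; i = -1
j=0: v[0]=-6 ≤ 0 → i=0, swap v[0],v[0] (no change) → [-6, 3, 1, -4, -3, 2, 8, 5, 6, -8, -10, -7, 0]
j=1: v[1]=3 > 0 → no swap
j=2: v[2]=1 > 0 → no swap
j=3: v[3]=-4 ≤ 0 → i=1, swap v[1],v[3] → [-6, -4, 1, 3, -3, 2, 8, 5, 6, -8, -10, -7, 0]
j=4: v[4]=-3 ≤ 0 → i=2, swap v[2],v[4] → [-6, -4, -3, 3, 1, 2, 8, 5, 6, -8, -10, -7, 0]
j=5: v[5]=2 > 0 → no swap
j=6: v[6]=8 > 0 → no swap
j=7: v[7]=5 > 0 → no swap
j=8: v[8]=6 > 0 → no swap
j=9: v[9]=-8 ≤ 0 → i=3, swap v[3],v[9] → [-6, -4, -3, -8, 1, 2, 8, 5, 6, 3, -10, -7, 0]
j=10: v[10]=-10 ≤ 0 → i=4, swap v[4],v[10] → [-6, -4, -3, -8, -10, 2, 8, 5, 6, 3, 1, -7, 0]
j=11: v[11]=-7 ≤ 0 → i=5, swap v[5],v[11] → [-6, -4, -3, -8, -10, -7, 8, 5, 6, 3, 1, 2, 0]
final swap v[6],v[12] → [-6, -4, -3, -8, -10, -7, 0, 5, 6, 3, 1, 2, 8]; return 6
p = 6; k-1 = 5 < 6 ⇒ left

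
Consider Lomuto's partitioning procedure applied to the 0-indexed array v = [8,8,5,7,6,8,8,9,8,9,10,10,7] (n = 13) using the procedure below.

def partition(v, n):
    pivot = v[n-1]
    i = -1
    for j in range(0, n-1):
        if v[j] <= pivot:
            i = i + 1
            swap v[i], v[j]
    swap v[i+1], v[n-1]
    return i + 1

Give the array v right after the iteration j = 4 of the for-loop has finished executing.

[5,7,6,8,8,8,8,9,8,9,10,10,7]

pivot = v[12] = 7; i = -1
j=0: v[0]=8 > 7 → no swap
j=1: v[1]=8 > 7 → no swap
j=2: v[2]=5 ≤ 7 → i=0, swap v[0],v[2] → [5,8,8,7,6,8,8,9,8,9,10,10,7]
j=3: v[3]=7 ≤ 7 → i=1, swap v[1],v[3] → [5,7,8,8,6,8,8,9,8,9,10,10,7]
j=4: v[4]=6 ≤ 7 → i=2, swap v[2],v[4] → [5,7,6,8,8,8,8,9,8,9,10,10,7]
(after j=4) v = [5,7,6,8,8,8,8,9,8,9,10,10,7]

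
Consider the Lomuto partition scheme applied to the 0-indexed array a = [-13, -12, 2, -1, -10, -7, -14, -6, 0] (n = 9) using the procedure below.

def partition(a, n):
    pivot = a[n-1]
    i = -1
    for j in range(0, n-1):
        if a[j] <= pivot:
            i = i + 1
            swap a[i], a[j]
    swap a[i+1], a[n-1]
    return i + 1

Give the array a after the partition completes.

[-13, -12, -1, -10, -7, -14, -6, 0, 2]

pivot=0, i=-1
j=0: -13≤0, i=0, swap(0,0) ⇒ [-13, -12, 2, -1, -10, -7, -14, -6, 0]
j=1: -12≤0, i=1, swap(1,1) ⇒ [-13, -12, 2, -1, -10, -7, -14, -6, 0]
j=2: 2>0, skip
j=3: -1≤0, i=2, swap(2,3) ⇒ [-13, -12, -1, 2, -10, -7, -14, -6, 0]
j=4: -10≤0, i=3, swap(3,4) ⇒ [-13, -12, -1, -10, 2, -7, -14, -6, 0]
j=5: -7≤0, i=4, swap(4,5) ⇒ [-13, -12, -1, -10, -7, 2, -14, -6, 0]
j=6: -14≤0, i=5, swap(5,6) ⇒ [-13, -12, -1, -10, -7, -14, 2, -6, 0]
j=7: -6≤0, i=6, swap(6,7) ⇒ [-13, -12, -1, -10, -7, -14, -6, 2, 0]
swap(7,8) ⇒ [-13, -12, -1, -10, -7, -14, -6, 0, 2]; return 7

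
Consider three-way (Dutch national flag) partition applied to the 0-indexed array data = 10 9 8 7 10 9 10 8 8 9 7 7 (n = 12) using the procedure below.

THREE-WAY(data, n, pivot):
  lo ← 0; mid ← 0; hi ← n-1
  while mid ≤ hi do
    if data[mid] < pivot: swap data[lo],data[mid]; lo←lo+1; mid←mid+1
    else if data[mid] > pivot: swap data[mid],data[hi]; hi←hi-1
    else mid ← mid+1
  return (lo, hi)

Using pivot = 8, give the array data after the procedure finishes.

7 7 7 8 8 8 10 9 9 10 9 10

pivot = 8; lo=0, mid=0, hi=11
data[mid]=10>8: swap data[0],data[11]; hi=10 → 7 9 8 7 10 9 10 8 8 9 7 10
data[mid]=7<8: swap data[0],data[0]; lo=1,mid=1 → 7 9 8 7 10 9 10 8 8 9 7 10
data[mid]=9>8: swap data[1],data[10]; hi=9 → 7 7 8 7 10 9 10 8 8 9 9 10
data[mid]=7<8: swap data[1],data[1]; lo=2,mid=2 → 7 7 8 7 10 9 10 8 8 9 9 10
data[mid]=8=8: mid=3
data[mid]=7<8: swap data[2],data[3]; lo=3,mid=4 → 7 7 7 8 10 9 10 8 8 9 9 10
data[mid]=10>8: swap data[4],data[9]; hi=8 → 7 7 7 8 9 9 10 8 8 10 9 10
data[mid]=9>8: swap data[4],data[8]; hi=7 → 7 7 7 8 8 9 10 8 9 10 9 10
data[mid]=8=8: mid=5
data[mid]=9>8: swap data[5],data[7]; hi=6 → 7 7 7 8 8 8 10 9 9 10 9 10
data[mid]=8=8: mid=6
data[mid]=10>8: swap data[6],data[6]; hi=5 → 7 7 7 8 8 8 10 9 9 10 9 10
end: lo=3, hi=5; data = 7 7 7 8 8 8 10 9 9 10 9 10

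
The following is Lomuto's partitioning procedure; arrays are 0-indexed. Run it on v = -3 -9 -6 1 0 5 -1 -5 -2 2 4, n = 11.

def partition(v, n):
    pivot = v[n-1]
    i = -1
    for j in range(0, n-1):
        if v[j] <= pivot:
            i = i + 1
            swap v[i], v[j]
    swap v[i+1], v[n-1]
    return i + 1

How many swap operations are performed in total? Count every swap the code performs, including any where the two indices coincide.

pivot = v[10] = 4; i = -1
j=0: v[0]=-3 ≤ 4 → i=0, swap v[0],v[0] (no change) → -3 -9 -6 1 0 5 -1 -5 -2 2 4
j=1: v[1]=-9 ≤ 4 → i=1, swap v[1],v[1] (no change) → -3 -9 -6 1 0 5 -1 -5 -2 2 4
j=2: v[2]=-6 ≤ 4 → i=2, swap v[2],v[2] (no change) → -3 -9 -6 1 0 5 -1 -5 -2 2 4
j=3: v[3]=1 ≤ 4 → i=3, swap v[3],v[3] (no change) → -3 -9 -6 1 0 5 -1 -5 -2 2 4
j=4: v[4]=0 ≤ 4 → i=4, swap v[4],v[4] (no change) → -3 -9 -6 1 0 5 -1 -5 -2 2 4
j=5: v[5]=5 > 4 → no swap
j=6: v[6]=-1 ≤ 4 → i=5, swap v[5],v[6] → -3 -9 -6 1 0 -1 5 -5 -2 2 4
j=7: v[7]=-5 ≤ 4 → i=6, swap v[6],v[7] → -3 -9 -6 1 0 -1 -5 5 -2 2 4
j=8: v[8]=-2 ≤ 4 → i=7, swap v[7],v[8] → -3 -9 -6 1 0 -1 -5 -2 5 2 4
j=9: v[9]=2 ≤ 4 → i=8, swap v[8],v[9] → -3 -9 -6 1 0 -1 -5 -2 2 5 4
final swap v[9],v[10] → -3 -9 -6 1 0 -1 -5 -2 2 4 5; return 9

10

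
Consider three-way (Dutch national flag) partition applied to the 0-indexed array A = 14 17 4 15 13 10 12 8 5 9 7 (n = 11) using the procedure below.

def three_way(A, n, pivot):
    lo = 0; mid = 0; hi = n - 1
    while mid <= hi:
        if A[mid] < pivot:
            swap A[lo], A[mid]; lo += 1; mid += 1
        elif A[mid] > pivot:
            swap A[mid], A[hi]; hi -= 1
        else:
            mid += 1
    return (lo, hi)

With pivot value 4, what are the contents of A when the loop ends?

4 17 15 13 10 12 8 5 9 7 14

pivot = 4; lo=0, mid=0, hi=10
A[mid]=14>4: swap A[0],A[10]; hi=9 → 7 17 4 15 13 10 12 8 5 9 14
A[mid]=7>4: swap A[0],A[9]; hi=8 → 9 17 4 15 13 10 12 8 5 7 14
A[mid]=9>4: swap A[0],A[8]; hi=7 → 5 17 4 15 13 10 12 8 9 7 14
A[mid]=5>4: swap A[0],A[7]; hi=6 → 8 17 4 15 13 10 12 5 9 7 14
A[mid]=8>4: swap A[0],A[6]; hi=5 → 12 17 4 15 13 10 8 5 9 7 14
A[mid]=12>4: swap A[0],A[5]; hi=4 → 10 17 4 15 13 12 8 5 9 7 14
A[mid]=10>4: swap A[0],A[4]; hi=3 → 13 17 4 15 10 12 8 5 9 7 14
A[mid]=13>4: swap A[0],A[3]; hi=2 → 15 17 4 13 10 12 8 5 9 7 14
A[mid]=15>4: swap A[0],A[2]; hi=1 → 4 17 15 13 10 12 8 5 9 7 14
A[mid]=4=4: mid=1
A[mid]=17>4: swap A[1],A[1]; hi=0 → 4 17 15 13 10 12 8 5 9 7 14
end: lo=0, hi=0; A = 4 17 15 13 10 12 8 5 9 7 14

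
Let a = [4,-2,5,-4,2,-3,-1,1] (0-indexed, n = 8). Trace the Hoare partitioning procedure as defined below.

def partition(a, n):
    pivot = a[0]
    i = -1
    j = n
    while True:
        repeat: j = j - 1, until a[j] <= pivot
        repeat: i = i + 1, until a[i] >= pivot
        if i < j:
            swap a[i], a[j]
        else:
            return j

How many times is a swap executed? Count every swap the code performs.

2

pivot = a[0] = 4; i = -1, j = 8
j→7 (a[7]=1≤4), i→0 (a[0]=4≥4); i<j, swap → [1,-2,5,-4,2,-3,-1,4]
j→6 (a[6]=-1≤4), i→2 (a[2]=5≥4); i<j, swap → [1,-2,-1,-4,2,-3,5,4]
j→5, i→6; i≥j, return j=5. a = [1,-2,-1,-4,2,-3,5,4]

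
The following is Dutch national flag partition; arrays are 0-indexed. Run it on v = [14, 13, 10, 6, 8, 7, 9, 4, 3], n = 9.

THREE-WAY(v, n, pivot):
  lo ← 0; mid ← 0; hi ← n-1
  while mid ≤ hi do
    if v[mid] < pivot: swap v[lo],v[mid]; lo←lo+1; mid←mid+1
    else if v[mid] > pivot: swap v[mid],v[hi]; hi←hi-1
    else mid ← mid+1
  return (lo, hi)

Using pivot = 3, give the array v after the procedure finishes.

[3, 10, 6, 8, 7, 9, 4, 13, 14]

pivot = 3; lo=0, mid=0, hi=8
v[mid]=14>3: swap v[0],v[8]; hi=7 → [3, 13, 10, 6, 8, 7, 9, 4, 14]
v[mid]=3=3: mid=1
v[mid]=13>3: swap v[1],v[7]; hi=6 → [3, 4, 10, 6, 8, 7, 9, 13, 14]
v[mid]=4>3: swap v[1],v[6]; hi=5 → [3, 9, 10, 6, 8, 7, 4, 13, 14]
v[mid]=9>3: swap v[1],v[5]; hi=4 → [3, 7, 10, 6, 8, 9, 4, 13, 14]
v[mid]=7>3: swap v[1],v[4]; hi=3 → [3, 8, 10, 6, 7, 9, 4, 13, 14]
v[mid]=8>3: swap v[1],v[3]; hi=2 → [3, 6, 10, 8, 7, 9, 4, 13, 14]
v[mid]=6>3: swap v[1],v[2]; hi=1 → [3, 10, 6, 8, 7, 9, 4, 13, 14]
v[mid]=10>3: swap v[1],v[1]; hi=0 → [3, 10, 6, 8, 7, 9, 4, 13, 14]
end: lo=0, hi=0; v = [3, 10, 6, 8, 7, 9, 4, 13, 14]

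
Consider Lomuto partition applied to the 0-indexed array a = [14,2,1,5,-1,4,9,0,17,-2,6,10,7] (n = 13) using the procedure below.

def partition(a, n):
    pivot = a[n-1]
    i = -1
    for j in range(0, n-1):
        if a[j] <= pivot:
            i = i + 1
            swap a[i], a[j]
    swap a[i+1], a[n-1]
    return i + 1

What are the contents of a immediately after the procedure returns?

[2,1,5,-1,4,0,-2,6,7,9,14,10,17]

pivot = a[12] = 7; i = -1
j=0: a[0]=14 > 7 → no swap
j=1: a[1]=2 ≤ 7 → i=0, swap a[0],a[1] → [2,14,1,5,-1,4,9,0,17,-2,6,10,7]
j=2: a[2]=1 ≤ 7 → i=1, swap a[1],a[2] → [2,1,14,5,-1,4,9,0,17,-2,6,10,7]
j=3: a[3]=5 ≤ 7 → i=2, swap a[2],a[3] → [2,1,5,14,-1,4,9,0,17,-2,6,10,7]
j=4: a[4]=-1 ≤ 7 → i=3, swap a[3],a[4] → [2,1,5,-1,14,4,9,0,17,-2,6,10,7]
j=5: a[5]=4 ≤ 7 → i=4, swap a[4],a[5] → [2,1,5,-1,4,14,9,0,17,-2,6,10,7]
j=6: a[6]=9 > 7 → no swap
j=7: a[7]=0 ≤ 7 → i=5, swap a[5],a[7] → [2,1,5,-1,4,0,9,14,17,-2,6,10,7]
j=8: a[8]=17 > 7 → no swap
j=9: a[9]=-2 ≤ 7 → i=6, swap a[6],a[9] → [2,1,5,-1,4,0,-2,14,17,9,6,10,7]
j=10: a[10]=6 ≤ 7 → i=7, swap a[7],a[10] → [2,1,5,-1,4,0,-2,6,17,9,14,10,7]
j=11: a[11]=10 > 7 → no swap
final swap a[8],a[12] → [2,1,5,-1,4,0,-2,6,7,9,14,10,17]; return 8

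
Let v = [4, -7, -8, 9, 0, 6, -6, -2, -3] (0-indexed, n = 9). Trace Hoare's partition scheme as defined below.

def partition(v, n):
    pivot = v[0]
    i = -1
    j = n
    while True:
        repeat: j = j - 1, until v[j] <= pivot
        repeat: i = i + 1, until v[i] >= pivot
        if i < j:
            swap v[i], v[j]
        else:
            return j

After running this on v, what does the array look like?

pivot = v[0] = 4; i = -1, j = 9
j→8 (v[8]=-3≤4), i→0 (v[0]=4≥4); i<j, swap → [-3, -7, -8, 9, 0, 6, -6, -2, 4]
j→7 (v[7]=-2≤4), i→3 (v[3]=9≥4); i<j, swap → [-3, -7, -8, -2, 0, 6, -6, 9, 4]
j→6 (v[6]=-6≤4), i→5 (v[5]=6≥4); i<j, swap → [-3, -7, -8, -2, 0, -6, 6, 9, 4]
j→5, i→6; i≥j, return j=5. v = [-3, -7, -8, -2, 0, -6, 6, 9, 4]

[-3, -7, -8, -2, 0, -6, 6, 9, 4]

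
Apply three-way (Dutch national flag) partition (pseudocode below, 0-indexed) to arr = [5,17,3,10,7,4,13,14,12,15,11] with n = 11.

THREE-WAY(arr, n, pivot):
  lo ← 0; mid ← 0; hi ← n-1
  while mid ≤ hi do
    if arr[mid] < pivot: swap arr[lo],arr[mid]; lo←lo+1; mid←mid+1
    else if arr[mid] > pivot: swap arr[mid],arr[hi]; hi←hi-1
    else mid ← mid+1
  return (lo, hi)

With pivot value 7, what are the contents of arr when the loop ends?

[5,4,3,7,10,13,14,12,15,11,17]

lo=0 mid=0 hi=10
5<7: swap(0,0), lo=1 mid=1 ⇒ [5,17,3,10,7,4,13,14,12,15,11]
17>7: swap(1,10), hi=9 ⇒ [5,11,3,10,7,4,13,14,12,15,17]
11>7: swap(1,9), hi=8 ⇒ [5,15,3,10,7,4,13,14,12,11,17]
15>7: swap(1,8), hi=7 ⇒ [5,12,3,10,7,4,13,14,15,11,17]
12>7: swap(1,7), hi=6 ⇒ [5,14,3,10,7,4,13,12,15,11,17]
14>7: swap(1,6), hi=5 ⇒ [5,13,3,10,7,4,14,12,15,11,17]
13>7: swap(1,5), hi=4 ⇒ [5,4,3,10,7,13,14,12,15,11,17]
4<7: swap(1,1), lo=2 mid=2 ⇒ [5,4,3,10,7,13,14,12,15,11,17]
3<7: swap(2,2), lo=3 mid=3 ⇒ [5,4,3,10,7,13,14,12,15,11,17]
10>7: swap(3,4), hi=3 ⇒ [5,4,3,7,10,13,14,12,15,11,17]
7=7: mid=4
done. lo=3 hi=3; arr=[5,4,3,7,10,13,14,12,15,11,17]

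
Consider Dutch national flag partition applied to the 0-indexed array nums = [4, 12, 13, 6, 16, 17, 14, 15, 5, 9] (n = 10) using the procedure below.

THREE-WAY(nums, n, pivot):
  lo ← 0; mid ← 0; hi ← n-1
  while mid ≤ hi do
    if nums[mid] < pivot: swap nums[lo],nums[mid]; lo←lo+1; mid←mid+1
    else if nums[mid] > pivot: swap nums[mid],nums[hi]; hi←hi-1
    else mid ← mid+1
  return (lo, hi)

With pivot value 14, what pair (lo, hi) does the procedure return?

lo=0 mid=0 hi=9
4<14: swap(0,0), lo=1 mid=1 ⇒ [4, 12, 13, 6, 16, 17, 14, 15, 5, 9]
12<14: swap(1,1), lo=2 mid=2 ⇒ [4, 12, 13, 6, 16, 17, 14, 15, 5, 9]
13<14: swap(2,2), lo=3 mid=3 ⇒ [4, 12, 13, 6, 16, 17, 14, 15, 5, 9]
6<14: swap(3,3), lo=4 mid=4 ⇒ [4, 12, 13, 6, 16, 17, 14, 15, 5, 9]
16>14: swap(4,9), hi=8 ⇒ [4, 12, 13, 6, 9, 17, 14, 15, 5, 16]
9<14: swap(4,4), lo=5 mid=5 ⇒ [4, 12, 13, 6, 9, 17, 14, 15, 5, 16]
17>14: swap(5,8), hi=7 ⇒ [4, 12, 13, 6, 9, 5, 14, 15, 17, 16]
5<14: swap(5,5), lo=6 mid=6 ⇒ [4, 12, 13, 6, 9, 5, 14, 15, 17, 16]
14=14: mid=7
15>14: swap(7,7), hi=6 ⇒ [4, 12, 13, 6, 9, 5, 14, 15, 17, 16]
done. lo=6 hi=6; nums=[4, 12, 13, 6, 9, 5, 14, 15, 17, 16]

(6, 6)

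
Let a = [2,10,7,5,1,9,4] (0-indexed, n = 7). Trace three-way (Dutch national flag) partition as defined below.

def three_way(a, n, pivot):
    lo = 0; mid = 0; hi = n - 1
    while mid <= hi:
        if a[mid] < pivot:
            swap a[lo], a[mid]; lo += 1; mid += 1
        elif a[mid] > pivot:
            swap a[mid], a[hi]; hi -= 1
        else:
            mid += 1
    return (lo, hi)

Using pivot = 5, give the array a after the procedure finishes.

pivot = 5; lo=0, mid=0, hi=6
a[mid]=2<5: swap a[0],a[0]; lo=1,mid=1 → [2,10,7,5,1,9,4]
a[mid]=10>5: swap a[1],a[6]; hi=5 → [2,4,7,5,1,9,10]
a[mid]=4<5: swap a[1],a[1]; lo=2,mid=2 → [2,4,7,5,1,9,10]
a[mid]=7>5: swap a[2],a[5]; hi=4 → [2,4,9,5,1,7,10]
a[mid]=9>5: swap a[2],a[4]; hi=3 → [2,4,1,5,9,7,10]
a[mid]=1<5: swap a[2],a[2]; lo=3,mid=3 → [2,4,1,5,9,7,10]
a[mid]=5=5: mid=4
end: lo=3, hi=3; a = [2,4,1,5,9,7,10]

[2,4,1,5,9,7,10]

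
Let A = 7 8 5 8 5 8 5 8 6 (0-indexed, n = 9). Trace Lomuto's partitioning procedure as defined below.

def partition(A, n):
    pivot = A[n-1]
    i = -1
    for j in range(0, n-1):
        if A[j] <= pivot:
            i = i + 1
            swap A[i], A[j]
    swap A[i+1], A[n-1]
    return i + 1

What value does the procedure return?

3

pivot = A[8] = 6; i = -1
j=0: A[0]=7 > 6 → no swap
j=1: A[1]=8 > 6 → no swap
j=2: A[2]=5 ≤ 6 → i=0, swap A[0],A[2] → 5 8 7 8 5 8 5 8 6
j=3: A[3]=8 > 6 → no swap
j=4: A[4]=5 ≤ 6 → i=1, swap A[1],A[4] → 5 5 7 8 8 8 5 8 6
j=5: A[5]=8 > 6 → no swap
j=6: A[6]=5 ≤ 6 → i=2, swap A[2],A[6] → 5 5 5 8 8 8 7 8 6
j=7: A[7]=8 > 6 → no swap
final swap A[3],A[8] → 5 5 5 6 8 8 7 8 8; return 3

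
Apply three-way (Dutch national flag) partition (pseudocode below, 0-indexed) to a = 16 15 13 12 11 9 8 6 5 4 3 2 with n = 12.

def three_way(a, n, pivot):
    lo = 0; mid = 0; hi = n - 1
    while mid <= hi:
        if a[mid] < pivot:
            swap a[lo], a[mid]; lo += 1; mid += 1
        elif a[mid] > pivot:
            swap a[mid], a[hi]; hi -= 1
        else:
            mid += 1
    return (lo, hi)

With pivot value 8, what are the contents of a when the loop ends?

lo=0 mid=0 hi=11
16>8: swap(0,11), hi=10 ⇒ 2 15 13 12 11 9 8 6 5 4 3 16
2<8: swap(0,0), lo=1 mid=1 ⇒ 2 15 13 12 11 9 8 6 5 4 3 16
15>8: swap(1,10), hi=9 ⇒ 2 3 13 12 11 9 8 6 5 4 15 16
3<8: swap(1,1), lo=2 mid=2 ⇒ 2 3 13 12 11 9 8 6 5 4 15 16
13>8: swap(2,9), hi=8 ⇒ 2 3 4 12 11 9 8 6 5 13 15 16
4<8: swap(2,2), lo=3 mid=3 ⇒ 2 3 4 12 11 9 8 6 5 13 15 16
12>8: swap(3,8), hi=7 ⇒ 2 3 4 5 11 9 8 6 12 13 15 16
5<8: swap(3,3), lo=4 mid=4 ⇒ 2 3 4 5 11 9 8 6 12 13 15 16
11>8: swap(4,7), hi=6 ⇒ 2 3 4 5 6 9 8 11 12 13 15 16
6<8: swap(4,4), lo=5 mid=5 ⇒ 2 3 4 5 6 9 8 11 12 13 15 16
9>8: swap(5,6), hi=5 ⇒ 2 3 4 5 6 8 9 11 12 13 15 16
8=8: mid=6
done. lo=5 hi=5; a=2 3 4 5 6 8 9 11 12 13 15 16

2 3 4 5 6 8 9 11 12 13 15 16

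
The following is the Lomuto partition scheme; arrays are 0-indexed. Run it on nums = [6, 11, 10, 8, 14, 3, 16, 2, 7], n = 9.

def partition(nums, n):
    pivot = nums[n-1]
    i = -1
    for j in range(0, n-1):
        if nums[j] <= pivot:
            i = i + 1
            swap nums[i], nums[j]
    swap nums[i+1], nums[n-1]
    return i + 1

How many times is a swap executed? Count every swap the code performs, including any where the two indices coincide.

4

pivot = nums[8] = 7; i = -1
j=0: nums[0]=6 ≤ 7 → i=0, swap nums[0],nums[0] (no change) → [6, 11, 10, 8, 14, 3, 16, 2, 7]
j=1: nums[1]=11 > 7 → no swap
j=2: nums[2]=10 > 7 → no swap
j=3: nums[3]=8 > 7 → no swap
j=4: nums[4]=14 > 7 → no swap
j=5: nums[5]=3 ≤ 7 → i=1, swap nums[1],nums[5] → [6, 3, 10, 8, 14, 11, 16, 2, 7]
j=6: nums[6]=16 > 7 → no swap
j=7: nums[7]=2 ≤ 7 → i=2, swap nums[2],nums[7] → [6, 3, 2, 8, 14, 11, 16, 10, 7]
final swap nums[3],nums[8] → [6, 3, 2, 7, 14, 11, 16, 10, 8]; return 3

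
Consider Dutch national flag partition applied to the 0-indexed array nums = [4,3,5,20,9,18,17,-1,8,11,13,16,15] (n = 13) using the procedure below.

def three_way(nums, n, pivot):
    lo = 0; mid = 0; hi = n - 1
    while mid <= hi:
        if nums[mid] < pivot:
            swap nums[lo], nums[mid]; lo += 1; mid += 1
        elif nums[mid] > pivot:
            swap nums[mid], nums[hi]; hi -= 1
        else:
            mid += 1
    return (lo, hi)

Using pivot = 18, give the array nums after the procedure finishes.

[4,3,5,15,9,17,-1,8,11,13,16,18,20]

lo=0 mid=0 hi=12
4<18: swap(0,0), lo=1 mid=1 ⇒ [4,3,5,20,9,18,17,-1,8,11,13,16,15]
3<18: swap(1,1), lo=2 mid=2 ⇒ [4,3,5,20,9,18,17,-1,8,11,13,16,15]
5<18: swap(2,2), lo=3 mid=3 ⇒ [4,3,5,20,9,18,17,-1,8,11,13,16,15]
20>18: swap(3,12), hi=11 ⇒ [4,3,5,15,9,18,17,-1,8,11,13,16,20]
15<18: swap(3,3), lo=4 mid=4 ⇒ [4,3,5,15,9,18,17,-1,8,11,13,16,20]
9<18: swap(4,4), lo=5 mid=5 ⇒ [4,3,5,15,9,18,17,-1,8,11,13,16,20]
18=18: mid=6
17<18: swap(5,6), lo=6 mid=7 ⇒ [4,3,5,15,9,17,18,-1,8,11,13,16,20]
-1<18: swap(6,7), lo=7 mid=8 ⇒ [4,3,5,15,9,17,-1,18,8,11,13,16,20]
8<18: swap(7,8), lo=8 mid=9 ⇒ [4,3,5,15,9,17,-1,8,18,11,13,16,20]
11<18: swap(8,9), lo=9 mid=10 ⇒ [4,3,5,15,9,17,-1,8,11,18,13,16,20]
13<18: swap(9,10), lo=10 mid=11 ⇒ [4,3,5,15,9,17,-1,8,11,13,18,16,20]
16<18: swap(10,11), lo=11 mid=12 ⇒ [4,3,5,15,9,17,-1,8,11,13,16,18,20]
done. lo=11 hi=11; nums=[4,3,5,15,9,17,-1,8,11,13,16,18,20]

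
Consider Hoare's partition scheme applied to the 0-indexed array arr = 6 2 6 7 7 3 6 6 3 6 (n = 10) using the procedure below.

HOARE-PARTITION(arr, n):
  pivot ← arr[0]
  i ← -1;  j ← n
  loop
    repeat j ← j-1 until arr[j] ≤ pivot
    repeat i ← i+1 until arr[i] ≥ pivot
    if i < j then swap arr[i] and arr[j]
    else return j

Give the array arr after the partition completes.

6 2 3 6 6 3 7 7 6 6

pivot = arr[0] = 6; i = -1, j = 10
j→9 (arr[9]=6≤6), i→0 (arr[0]=6≥6); i<j, swap → 6 2 6 7 7 3 6 6 3 6
j→8 (arr[8]=3≤6), i→2 (arr[2]=6≥6); i<j, swap → 6 2 3 7 7 3 6 6 6 6
j→7 (arr[7]=6≤6), i→3 (arr[3]=7≥6); i<j, swap → 6 2 3 6 7 3 6 7 6 6
j→6 (arr[6]=6≤6), i→4 (arr[4]=7≥6); i<j, swap → 6 2 3 6 6 3 7 7 6 6
j→5, i→6; i≥j, return j=5. arr = 6 2 3 6 6 3 7 7 6 6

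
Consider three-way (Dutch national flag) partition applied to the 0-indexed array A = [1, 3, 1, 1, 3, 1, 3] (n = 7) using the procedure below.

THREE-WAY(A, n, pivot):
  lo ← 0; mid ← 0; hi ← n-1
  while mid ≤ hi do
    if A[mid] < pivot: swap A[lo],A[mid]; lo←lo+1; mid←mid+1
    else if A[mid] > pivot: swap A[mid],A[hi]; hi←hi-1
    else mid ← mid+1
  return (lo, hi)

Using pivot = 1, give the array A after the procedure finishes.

[1, 1, 1, 1, 3, 3, 3]

lo=0 mid=0 hi=6
1=1: mid=1
3>1: swap(1,6), hi=5 ⇒ [1, 3, 1, 1, 3, 1, 3]
3>1: swap(1,5), hi=4 ⇒ [1, 1, 1, 1, 3, 3, 3]
1=1: mid=2
1=1: mid=3
1=1: mid=4
3>1: swap(4,4), hi=3 ⇒ [1, 1, 1, 1, 3, 3, 3]
done. lo=0 hi=3; A=[1, 1, 1, 1, 3, 3, 3]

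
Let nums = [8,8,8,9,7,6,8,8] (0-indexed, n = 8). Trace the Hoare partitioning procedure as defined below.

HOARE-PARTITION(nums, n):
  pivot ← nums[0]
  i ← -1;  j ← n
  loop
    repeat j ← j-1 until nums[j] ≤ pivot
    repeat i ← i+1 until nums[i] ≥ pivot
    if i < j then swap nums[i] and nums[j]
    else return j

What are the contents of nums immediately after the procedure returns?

pivot=8
j stops at 7 (8), i stops at 0 (8); swap ⇒ [8,8,8,9,7,6,8,8]
j stops at 6 (8), i stops at 1 (8); swap ⇒ [8,8,8,9,7,6,8,8]
j stops at 5 (6), i stops at 2 (8); swap ⇒ [8,8,6,9,7,8,8,8]
j stops at 4 (7), i stops at 3 (9); swap ⇒ [8,8,6,7,9,8,8,8]
j stops at 3, i stops at 4; i≥j ⇒ return 3. nums=[8,8,6,7,9,8,8,8]

[8,8,6,7,9,8,8,8]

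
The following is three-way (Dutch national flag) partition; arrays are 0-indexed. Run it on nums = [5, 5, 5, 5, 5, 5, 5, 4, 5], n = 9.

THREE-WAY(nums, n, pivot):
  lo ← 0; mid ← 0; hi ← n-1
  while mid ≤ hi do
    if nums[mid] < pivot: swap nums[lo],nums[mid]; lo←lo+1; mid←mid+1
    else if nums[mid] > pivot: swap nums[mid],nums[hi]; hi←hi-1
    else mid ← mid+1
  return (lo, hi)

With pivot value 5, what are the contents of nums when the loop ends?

lo=0 mid=0 hi=8
5=5: mid=1
5=5: mid=2
5=5: mid=3
5=5: mid=4
5=5: mid=5
5=5: mid=6
5=5: mid=7
4<5: swap(0,7), lo=1 mid=8 ⇒ [4, 5, 5, 5, 5, 5, 5, 5, 5]
5=5: mid=9
done. lo=1 hi=8; nums=[4, 5, 5, 5, 5, 5, 5, 5, 5]

[4, 5, 5, 5, 5, 5, 5, 5, 5]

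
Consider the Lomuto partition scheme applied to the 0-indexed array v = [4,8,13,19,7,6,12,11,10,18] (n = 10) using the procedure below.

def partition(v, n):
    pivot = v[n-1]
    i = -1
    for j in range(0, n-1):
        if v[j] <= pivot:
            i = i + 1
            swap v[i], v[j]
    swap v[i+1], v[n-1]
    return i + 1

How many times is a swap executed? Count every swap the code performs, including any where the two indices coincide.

pivot = v[9] = 18; i = -1
j=0: v[0]=4 ≤ 18 → i=0, swap v[0],v[0] (no change) → [4,8,13,19,7,6,12,11,10,18]
j=1: v[1]=8 ≤ 18 → i=1, swap v[1],v[1] (no change) → [4,8,13,19,7,6,12,11,10,18]
j=2: v[2]=13 ≤ 18 → i=2, swap v[2],v[2] (no change) → [4,8,13,19,7,6,12,11,10,18]
j=3: v[3]=19 > 18 → no swap
j=4: v[4]=7 ≤ 18 → i=3, swap v[3],v[4] → [4,8,13,7,19,6,12,11,10,18]
j=5: v[5]=6 ≤ 18 → i=4, swap v[4],v[5] → [4,8,13,7,6,19,12,11,10,18]
j=6: v[6]=12 ≤ 18 → i=5, swap v[5],v[6] → [4,8,13,7,6,12,19,11,10,18]
j=7: v[7]=11 ≤ 18 → i=6, swap v[6],v[7] → [4,8,13,7,6,12,11,19,10,18]
j=8: v[8]=10 ≤ 18 → i=7, swap v[7],v[8] → [4,8,13,7,6,12,11,10,19,18]
final swap v[8],v[9] → [4,8,13,7,6,12,11,10,18,19]; return 8

9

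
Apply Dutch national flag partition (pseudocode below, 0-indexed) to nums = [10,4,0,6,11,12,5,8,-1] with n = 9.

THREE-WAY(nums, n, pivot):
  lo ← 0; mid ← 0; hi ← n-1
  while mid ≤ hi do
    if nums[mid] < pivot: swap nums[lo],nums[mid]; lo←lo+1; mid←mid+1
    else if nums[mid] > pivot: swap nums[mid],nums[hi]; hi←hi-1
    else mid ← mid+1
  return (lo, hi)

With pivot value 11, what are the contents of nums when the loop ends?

lo=0 mid=0 hi=8
10<11: swap(0,0), lo=1 mid=1 ⇒ [10,4,0,6,11,12,5,8,-1]
4<11: swap(1,1), lo=2 mid=2 ⇒ [10,4,0,6,11,12,5,8,-1]
0<11: swap(2,2), lo=3 mid=3 ⇒ [10,4,0,6,11,12,5,8,-1]
6<11: swap(3,3), lo=4 mid=4 ⇒ [10,4,0,6,11,12,5,8,-1]
11=11: mid=5
12>11: swap(5,8), hi=7 ⇒ [10,4,0,6,11,-1,5,8,12]
-1<11: swap(4,5), lo=5 mid=6 ⇒ [10,4,0,6,-1,11,5,8,12]
5<11: swap(5,6), lo=6 mid=7 ⇒ [10,4,0,6,-1,5,11,8,12]
8<11: swap(6,7), lo=7 mid=8 ⇒ [10,4,0,6,-1,5,8,11,12]
done. lo=7 hi=7; nums=[10,4,0,6,-1,5,8,11,12]

[10,4,0,6,-1,5,8,11,12]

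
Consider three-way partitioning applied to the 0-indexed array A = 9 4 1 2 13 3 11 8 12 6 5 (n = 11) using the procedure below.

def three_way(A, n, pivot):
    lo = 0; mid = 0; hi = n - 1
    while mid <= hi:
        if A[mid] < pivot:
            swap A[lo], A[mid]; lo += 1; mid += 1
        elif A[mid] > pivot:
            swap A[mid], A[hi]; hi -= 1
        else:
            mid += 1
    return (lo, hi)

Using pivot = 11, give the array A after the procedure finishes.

pivot = 11; lo=0, mid=0, hi=10
A[mid]=9<11: swap A[0],A[0]; lo=1,mid=1 → 9 4 1 2 13 3 11 8 12 6 5
A[mid]=4<11: swap A[1],A[1]; lo=2,mid=2 → 9 4 1 2 13 3 11 8 12 6 5
A[mid]=1<11: swap A[2],A[2]; lo=3,mid=3 → 9 4 1 2 13 3 11 8 12 6 5
A[mid]=2<11: swap A[3],A[3]; lo=4,mid=4 → 9 4 1 2 13 3 11 8 12 6 5
A[mid]=13>11: swap A[4],A[10]; hi=9 → 9 4 1 2 5 3 11 8 12 6 13
A[mid]=5<11: swap A[4],A[4]; lo=5,mid=5 → 9 4 1 2 5 3 11 8 12 6 13
A[mid]=3<11: swap A[5],A[5]; lo=6,mid=6 → 9 4 1 2 5 3 11 8 12 6 13
A[mid]=11=11: mid=7
A[mid]=8<11: swap A[6],A[7]; lo=7,mid=8 → 9 4 1 2 5 3 8 11 12 6 13
A[mid]=12>11: swap A[8],A[9]; hi=8 → 9 4 1 2 5 3 8 11 6 12 13
A[mid]=6<11: swap A[7],A[8]; lo=8,mid=9 → 9 4 1 2 5 3 8 6 11 12 13
end: lo=8, hi=8; A = 9 4 1 2 5 3 8 6 11 12 13

9 4 1 2 5 3 8 6 11 12 13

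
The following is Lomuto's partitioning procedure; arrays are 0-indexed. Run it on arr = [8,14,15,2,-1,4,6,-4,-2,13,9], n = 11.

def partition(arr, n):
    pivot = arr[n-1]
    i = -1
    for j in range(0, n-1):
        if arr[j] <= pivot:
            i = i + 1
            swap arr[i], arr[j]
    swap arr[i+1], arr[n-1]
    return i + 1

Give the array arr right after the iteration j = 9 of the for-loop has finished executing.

[8,2,-1,4,6,-4,-2,14,15,13,9]

pivot = arr[10] = 9; i = -1
j=0: arr[0]=8 ≤ 9 → i=0, swap arr[0],arr[0] (no change) → [8,14,15,2,-1,4,6,-4,-2,13,9]
j=1: arr[1]=14 > 9 → no swap
j=2: arr[2]=15 > 9 → no swap
j=3: arr[3]=2 ≤ 9 → i=1, swap arr[1],arr[3] → [8,2,15,14,-1,4,6,-4,-2,13,9]
j=4: arr[4]=-1 ≤ 9 → i=2, swap arr[2],arr[4] → [8,2,-1,14,15,4,6,-4,-2,13,9]
j=5: arr[5]=4 ≤ 9 → i=3, swap arr[3],arr[5] → [8,2,-1,4,15,14,6,-4,-2,13,9]
j=6: arr[6]=6 ≤ 9 → i=4, swap arr[4],arr[6] → [8,2,-1,4,6,14,15,-4,-2,13,9]
j=7: arr[7]=-4 ≤ 9 → i=5, swap arr[5],arr[7] → [8,2,-1,4,6,-4,15,14,-2,13,9]
j=8: arr[8]=-2 ≤ 9 → i=6, swap arr[6],arr[8] → [8,2,-1,4,6,-4,-2,14,15,13,9]
j=9: arr[9]=13 > 9 → no swap
(after j=9) arr = [8,2,-1,4,6,-4,-2,14,15,13,9]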